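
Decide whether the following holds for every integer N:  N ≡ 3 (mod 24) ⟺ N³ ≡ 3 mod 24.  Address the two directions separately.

Both directions hold; the statement is true.

(⟸) Suppose N³ ≡ 3 (mod 24). The only residue r in {0, …, 23} with r³ ≡ 3 (mod 24) is r = 3, so N ≡ 3 (mod 24).

(⟹) Suppose N ≡ 3 (mod 24). Write N = 24j + 3. Then (24j + 3)³ = 13824j³ + 5184j² + 648j + 27 = 24(576j³ + 216j² + 27j + 1) + 3, so N³ ≡ 3 (mod 24).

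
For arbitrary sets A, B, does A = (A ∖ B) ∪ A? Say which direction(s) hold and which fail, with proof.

The two sets are equal.

Forward inclusion. Let x ∈ A. Then either x ∈ A and x ∉ B; or x ∈ A ∩ B. In each case x ∈ (A ∖ B) ∪ A, so A ⊆ (A ∖ B) ∪ A.

Reverse inclusion. Let x ∈ (A ∖ B) ∪ A. Then either x ∈ A and x ∉ B; or x ∈ A ∩ B. In each case x ∈ A, so (A ∖ B) ∪ A ⊆ A.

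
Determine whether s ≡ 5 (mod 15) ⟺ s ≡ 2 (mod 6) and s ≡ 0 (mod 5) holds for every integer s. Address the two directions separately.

The forward direction fails; the converse holds.

(→) This fails: s = 5 gives 5 ≡ 5 (mod 15) but 5 ≡ 5 (mod 6), so the conjunction on the right does not hold.

(←) Conversely, if s ≡ 2 (mod 6) and s ≡ 0 (mod 5), then by the Chinese remainder theorem s ≡ 20 (mod 30). Since 20 ≡ 5 (mod 15) and 15 ∣ 30, we get s ≡ 5 (mod 15).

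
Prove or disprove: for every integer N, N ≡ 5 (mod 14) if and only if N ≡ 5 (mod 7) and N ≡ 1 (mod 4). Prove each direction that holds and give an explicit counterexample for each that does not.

(⟹) This fails: N = 19 gives 19 ≡ 5 (mod 14) but 19 ≡ 3 (mod 4), so the conjunction on the right does not hold.

(⟸) Conversely, if N ≡ 5 (mod 7) and N ≡ 1 (mod 4), then by the Chinese remainder theorem N ≡ 5 (mod 28). Since 5 ≡ 5 (mod 14) and 14 ∣ 28, we get N ≡ 5 (mod 14).

(⇒) fails; (⇐) holds.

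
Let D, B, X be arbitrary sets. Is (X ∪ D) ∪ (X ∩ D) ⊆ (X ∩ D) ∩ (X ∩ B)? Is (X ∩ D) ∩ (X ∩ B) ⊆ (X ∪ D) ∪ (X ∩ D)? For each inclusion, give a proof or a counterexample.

(⊆) fails; (⊇) holds.

(⟸) Let x ∈ (X ∩ D) ∩ (X ∩ B). Then x ∈ D ∩ B ∩ X, from which x ∈ (X ∪ D) ∪ (X ∩ D).

(⟹) This inclusion fails. Take D = {1}, B = ∅, X = ∅; then 1 ∈ (X ∪ D) ∪ (X ∩ D) but 1 ∉ (X ∩ D) ∩ (X ∩ B).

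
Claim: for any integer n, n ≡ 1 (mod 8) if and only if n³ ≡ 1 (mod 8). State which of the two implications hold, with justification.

Both directions hold; the statement is true.

[⇐] Suppose n³ ≡ 1 (mod 8). The only residue r in {0, …, 7} with r³ ≡ 1 (mod 8) is r = 1, so n ≡ 1 (mod 8).

[⇒] Suppose n ≡ 1 (mod 8). Write n = 8j + 1. Then (8j + 1)³ = 512j³ + 192j² + 24j + 1 = 8(64j³ + 24j² + 3j) + 1, so n³ ≡ 1 (mod 8).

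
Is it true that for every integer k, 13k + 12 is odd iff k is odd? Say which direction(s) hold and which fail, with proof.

Both directions hold.

(⇒) Suppose 13k + 12 is odd. Since 13 is odd, 13k and k have the same parity, so 13k + 12 ≡ k + 12 (mod 2). As 12 is even, 13k + 12 is odd exactly when k is odd. Thus k is odd.

(⇐) Conversely, suppose k is odd; write k = 2j + 1. Then 13k + 12 = 13·(2j + 1) + 12 = 2·13j + 25, which is odd.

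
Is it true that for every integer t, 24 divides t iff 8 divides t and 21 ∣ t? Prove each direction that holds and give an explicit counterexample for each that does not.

(⟹) This fails: take t = 24. Certainly 24 ∣ 24, but 21 ∤ 24.

(⟸) Suppose 8 ∣ t and 21 ∣ t. Any common multiple of 8 and 21 is a multiple of their lcm; here gcd(8, 21) = 1, so lcm(8, 21) = 8·21 = 168, so 168 ∣ t. Since 24 ∣ 168, it follows that 24 ∣ t.

Only the reverse direction holds.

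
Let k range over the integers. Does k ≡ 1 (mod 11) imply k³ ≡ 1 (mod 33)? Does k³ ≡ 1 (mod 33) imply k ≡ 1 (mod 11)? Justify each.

Forward direction. This fails: take k = 12. Then 12 ≡ 1 (mod 11), but 12³ = 1728 ≡ 12 (mod 33), not 1.

Converse. The residues r modulo 33 with r³ ≡ 1 (mod 33) are exactly {1}, and each is ≡ 1 (mod 11).

Not equivalent: only (⇐) holds.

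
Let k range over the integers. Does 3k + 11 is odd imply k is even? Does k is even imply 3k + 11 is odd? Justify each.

Both directions hold.

(⟹) Suppose 3k + 11 is odd. Since 3 is odd, 3k and k have the same parity, so 3k + 11 ≡ k + 11 (mod 2). As 11 is odd, 3k + 11 is odd exactly when k is even. Thus k is even.

(⟸) Conversely, suppose k is even; write k = 2j. Then 3k + 11 = 3·(2j) + 11 = 2·3j + 11, which is odd.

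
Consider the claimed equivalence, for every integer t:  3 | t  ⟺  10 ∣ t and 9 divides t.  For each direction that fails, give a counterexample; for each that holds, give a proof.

The forward direction fails; the converse holds.

(→) This fails: take t = 3. Certainly 3 ∣ 3, but 10 ∤ 3.

(←) Suppose 10 ∣ t and 9 ∣ t. Any common multiple of 10 and 9 is a multiple of their lcm; here gcd(10, 9) = 1, so lcm(10, 9) = 10·9 = 90, so 90 ∣ t. Since 3 ∣ 90, it follows that 3 ∣ t.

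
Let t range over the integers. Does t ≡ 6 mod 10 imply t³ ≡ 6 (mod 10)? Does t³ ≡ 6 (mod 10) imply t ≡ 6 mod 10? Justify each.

(⟹) Suppose t ≡ 6 mod 10. Write t = 10j + 6. Then (10j + 6)³ = 1000j³ + 1800j² + 1080j + 216 = 10(100j³ + 180j² + 108j + 21) + 6, so t³ ≡ 6 (mod 10).

(⟸) For the converse, argue contrapositively. If t ≢ 6 (mod 10), then t is congruent to one of 0, 1, 2, 3, 4, 5, 7, 8, 9 modulo 10, and these give t³ ≡ 0, 1, 8, 7, 4, 5, 3, 2, 9 respectively — never 6.

Both implications hold.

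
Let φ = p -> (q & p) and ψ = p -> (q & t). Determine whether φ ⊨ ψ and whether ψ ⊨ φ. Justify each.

Only the reverse direction holds.

Forward direction. This fails. Under t = F, p = T, q = T, the left side is true but the right side is false.

Converse. Assume the antecedent. If p is true, the antecedent forces (t = T, p = T, q = T), and p -> (q & p) holds there. If p is false, p -> (q & p) reduces to true regardless of the other variables. Either way p -> (q & p) holds.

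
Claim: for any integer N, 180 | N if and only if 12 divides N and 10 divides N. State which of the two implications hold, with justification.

Only the forward implication holds.

[⇐] This fails: take N = 60. Both 12 ∣ 60 and 10 ∣ 60, yet 60 is not a multiple of 180 (since 60 = 0·180 + 60), so 180 ∤ 60.

[⇒] If 180 ∣ N, write N = 180q. Since 180 = 15·12, N = 12·(15q), so 12 ∣ N; and since 180 = 18·10, N = 10·(18q), so 10 ∣ N.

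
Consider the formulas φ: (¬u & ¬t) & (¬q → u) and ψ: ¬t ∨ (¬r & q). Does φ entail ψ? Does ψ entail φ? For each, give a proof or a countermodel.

(→) Assume the antecedent. If r is true, the antecedent forces (r = T, u = F, q = T, t = F), and ¬t ∨ (¬r & q) holds there. If r is false, the antecedent forces (r = F, u = F, q = T, t = F), and ¬t ∨ (¬r & q) holds there. Either way ¬t ∨ (¬r & q) holds.

(←) This fails. Under r = F, u = F, q = F, t = F, the left side is false but the right side is true.

Only the forward implication holds.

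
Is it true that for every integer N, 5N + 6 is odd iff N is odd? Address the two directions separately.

(→) Suppose 5N + 6 is odd. Since 5 is odd, 5N and N have the same parity, so 5N + 6 ≡ N + 6 (mod 2). As 6 is even, 5N + 6 is odd exactly when N is odd. Thus N is odd.

(←) Conversely, suppose N is odd; write N = 2j + 1. Then 5N + 6 = 5·(2j + 1) + 6 = 2·5j + 11, which is odd.

Equivalent; both directions hold.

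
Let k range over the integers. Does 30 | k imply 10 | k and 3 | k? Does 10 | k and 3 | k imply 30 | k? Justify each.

Both directions hold.

(→) If 30 ∣ k, write k = 30q. Since 30 = 3·10, k = 10·(3q), so 10 ∣ k; and since 30 = 10·3, k = 3·(10q), so 3 ∣ k.

(←) Suppose 10 ∣ k and 3 ∣ k. Any common multiple of 10 and 3 is a multiple of their lcm; here gcd(10, 3) = 1, so lcm(10, 3) = 10·3 = 30, so 30 ∣ k.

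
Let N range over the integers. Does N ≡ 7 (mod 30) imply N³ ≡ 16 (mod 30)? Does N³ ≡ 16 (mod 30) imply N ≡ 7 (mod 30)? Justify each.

(⇒) fails and (⇐) fails.

(→) This fails: take N = 7. Then 7 ≡ 7 (mod 30), but 7³ = 343 ≡ 13 (mod 30), not 16.

(←) This fails: take N = 16. Then 16³ = 4096 ≡ 16 (mod 30), yet 16 ≡ 16 (mod 30), not 7.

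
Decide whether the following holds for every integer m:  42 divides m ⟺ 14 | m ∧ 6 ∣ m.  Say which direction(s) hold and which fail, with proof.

Equivalent; both directions hold.

[⇒] If 42 ∣ m, write m = 42q. Since 42 = 3·14, m = 14·(3q), so 14 ∣ m; and since 42 = 7·6, m = 6·(7q), so 6 ∣ m.

[⇐] Suppose 14 ∣ m and 6 ∣ m. Any common multiple of 14 and 6 is a multiple of their lcm; here lcm(14, 6) = 14·6/gcd(14, 6) = 84/2 = 42, so 42 ∣ m.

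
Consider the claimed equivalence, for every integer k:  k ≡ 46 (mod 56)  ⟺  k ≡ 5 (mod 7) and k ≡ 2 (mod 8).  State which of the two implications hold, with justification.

Neither direction holds.

(⟹) This fails: k = 46 gives 46 ≡ 46 (mod 56) but 46 ≡ 4 (mod 7), so the conjunction on the right does not hold.

(⟸) This fails: k = 26 satisfies both congruences on the right (26 ≡ 5 mod 7 and 26 ≡ 2 mod 8) yet 26 ≡ 26 (mod 56), not 46.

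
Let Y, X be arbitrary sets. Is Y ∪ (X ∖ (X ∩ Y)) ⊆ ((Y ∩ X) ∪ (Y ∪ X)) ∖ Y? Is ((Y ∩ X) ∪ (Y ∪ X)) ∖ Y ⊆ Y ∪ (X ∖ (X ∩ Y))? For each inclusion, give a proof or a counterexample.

(⟹) This inclusion fails. Take Y = {1}, X = ∅; then 1 ∈ Y ∪ (X ∖ (X ∩ Y)) but 1 ∉ ((Y ∩ X) ∪ (Y ∪ X)) ∖ Y.

(⟸) Let x ∈ ((Y ∩ X) ∪ (Y ∪ X)) ∖ Y. Then x ∈ X and x ∉ Y, from which x ∈ Y ∪ (X ∖ (X ∩ Y)).

The sets are not equal: only the reverse inclusion holds.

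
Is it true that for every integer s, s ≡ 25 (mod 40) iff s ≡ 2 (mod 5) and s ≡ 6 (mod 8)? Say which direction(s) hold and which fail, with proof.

(⇒) fails and (⇐) fails.

(⇒) This fails: s = 25 gives 25 ≡ 25 (mod 40) but 25 ≡ 0 (mod 5), so the conjunction on the right does not hold.

(⇐) This fails: s = 22 satisfies both congruences on the right (22 ≡ 2 mod 5 and 22 ≡ 6 mod 8) yet 22 ≡ 22 (mod 40), not 25.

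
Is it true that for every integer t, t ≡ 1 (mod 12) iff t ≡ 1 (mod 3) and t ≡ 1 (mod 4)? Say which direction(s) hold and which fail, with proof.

[⇐] If t ≡ 1 (mod 3) and t ≡ 1 (mod 4), then by the Chinese remainder theorem t ≡ 1 (mod 12). This is exactly t ≡ 1 (mod 12).

[⇒] Suppose t ≡ 1 (mod 12); write t = 12j + 1. Since 3 ∣ 12, reducing mod 3 gives t ≡ 1 (mod 3); since 4 ∣ 12, reducing mod 4 gives t ≡ 1 (mod 4).

Both implications hold.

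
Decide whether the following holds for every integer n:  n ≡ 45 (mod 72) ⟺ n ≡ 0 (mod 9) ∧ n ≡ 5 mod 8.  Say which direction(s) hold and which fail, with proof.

Both directions hold; the statement is true.

(⟹) Suppose n ≡ 45 (mod 72); write n = 72j + 45. Since 9 ∣ 72, reducing mod 9 gives n ≡ 45 ≡ 0 (mod 9); since 8 ∣ 72, reducing mod 8 gives n ≡ 45 ≡ 5 (mod 8).

(⟸) Conversely, if n ≡ 0 (mod 9) and n ≡ 5 (mod 8), then by the Chinese remainder theorem n ≡ 45 (mod 72). This is exactly n ≡ 45 (mod 72).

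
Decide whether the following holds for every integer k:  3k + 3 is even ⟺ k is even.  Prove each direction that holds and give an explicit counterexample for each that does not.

(⟹) This fails: k = 7 gives 3k + 3 = 24, which is even, but 7 is odd, not even.

(⟸) This also fails: k = 2 is even, but 3k + 3 = 9 is odd, not even.

Neither direction holds.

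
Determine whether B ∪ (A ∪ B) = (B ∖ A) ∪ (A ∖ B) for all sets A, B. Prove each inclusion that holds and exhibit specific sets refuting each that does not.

(⊆) This inclusion fails. Take A = {1}, B = {1}; then 1 ∈ B ∪ (A ∪ B) but 1 ∉ (B ∖ A) ∪ (A ∖ B).

(⊇) Let x ∈ (B ∖ A) ∪ (A ∖ B). Then either x ∈ A and x ∉ B; or x ∈ B and x ∉ A. In each case x ∈ B ∪ (A ∪ B), so (B ∖ A) ∪ (A ∖ B) ⊆ B ∪ (A ∪ B).

(⊆) fails; (⊇) holds.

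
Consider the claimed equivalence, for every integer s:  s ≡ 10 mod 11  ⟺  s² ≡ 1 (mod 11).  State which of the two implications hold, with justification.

[⇒] Suppose s ≡ 10 mod 11. Write s = 11j + 10. Then (11j + 10)² = 121j² + 220j + 100 = 11(11j² + 20j + 9) + 1, so s² ≡ 1 (mod 11).

[⇐] This fails: take s = 1. Then 1² = 1 ≡ 1 (mod 11), yet 1 ≡ 1 (mod 11), not 10.

(⇒) holds; (⇐) fails.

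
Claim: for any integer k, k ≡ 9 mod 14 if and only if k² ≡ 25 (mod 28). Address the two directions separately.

(⇒) Suppose k ≡ 9 (mod 14). Working modulo 28, k ∈ {9, 23}; for each such r, r² ≡ 25 (mod 28).

(⇐) This fails: take k = 5. Then 5² = 25 ≡ 25 (mod 28), yet 5 ≡ 5 (mod 14), not 9.

Not equivalent: only (⇒) holds.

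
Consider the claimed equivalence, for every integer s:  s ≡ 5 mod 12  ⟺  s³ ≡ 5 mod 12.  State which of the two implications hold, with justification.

(→) Suppose s ≡ 5 mod 12. Write s = 12j + 5. Then (12j + 5)³ = 1728j³ + 2160j² + 900j + 125 = 12(144j³ + 180j² + 75j + 10) + 5, so s³ ≡ 5 (mod 12).

(←) For the converse, argue contrapositively. If s ≢ 5 (mod 12), then s is congruent to one of 0, 1, 2, 3, 4, 6, 7, 8, 9, 10, 11 modulo 12, and these give s³ ≡ 0, 1, 8, 3, 4, 0, 7, 8, 9, 4, 11 respectively — never 5.

Equivalent; both directions hold.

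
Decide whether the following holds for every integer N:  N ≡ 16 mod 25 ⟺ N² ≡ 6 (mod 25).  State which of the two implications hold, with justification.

Only the forward direction holds.

(⇒) Suppose N ≡ 16 mod 25. Write N = 25j + 16. Then (25j + 16)² = 625j² + 800j + 256 = 25(25j² + 32j + 10) + 6, so N² ≡ 6 (mod 25).

(⇐) This fails: take N = 9. Then 9² = 81 ≡ 6 (mod 25), yet 9 ≡ 9 (mod 25), not 16.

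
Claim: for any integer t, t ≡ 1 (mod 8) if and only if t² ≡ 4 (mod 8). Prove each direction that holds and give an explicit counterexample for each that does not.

(→) This fails: take t = 1. Then 1 ≡ 1 (mod 8), but 1² = 1 ≡ 1 (mod 8), not 4.

(←) This fails: take t = 2. Then 2² = 4 ≡ 4 (mod 8), yet 2 ≡ 2 (mod 8), not 1.

Neither implication holds.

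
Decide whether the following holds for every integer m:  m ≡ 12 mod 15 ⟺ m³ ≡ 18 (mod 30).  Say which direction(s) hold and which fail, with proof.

(⇒) fails; (⇐) holds.

(→) This fails: take m = 27. Then 27 ≡ 12 (mod 15), but 27³ = 19683 ≡ 3 (mod 30), not 18.

(←) Conversely, the residues r modulo 30 with r³ ≡ 18 (mod 30) are exactly {12}, and each is ≡ 12 (mod 15).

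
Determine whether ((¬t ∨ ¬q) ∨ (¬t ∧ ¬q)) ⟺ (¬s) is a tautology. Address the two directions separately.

Neither direction holds.

Forward direction. This fails. Under t = F, s = T, q = F, the left side is true but the right side is false.

Converse. This fails. Under t = T, s = F, q = T, the left side is false but the right side is true.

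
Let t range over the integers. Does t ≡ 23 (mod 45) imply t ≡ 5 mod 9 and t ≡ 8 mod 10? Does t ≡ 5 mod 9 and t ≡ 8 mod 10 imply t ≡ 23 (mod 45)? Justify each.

Not equivalent: only (⇐) holds.

[⇒] This fails: t = 23 gives 23 ≡ 23 (mod 45) but 23 ≡ 3 (mod 10), so the conjunction on the right does not hold.

[⇐] Conversely, if t ≡ 5 (mod 9) and t ≡ 8 (mod 10), then by the Chinese remainder theorem t ≡ 68 (mod 90). Since 68 ≡ 23 (mod 45) and 45 ∣ 90, we get t ≡ 23 (mod 45).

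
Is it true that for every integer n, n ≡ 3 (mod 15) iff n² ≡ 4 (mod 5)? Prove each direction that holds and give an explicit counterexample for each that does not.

(⇒) holds; (⇐) fails.

Forward direction. Suppose n ≡ 3 (mod 15). Then n² ≡ 3² = 9 (mod 15), and since 5 ∣ 15, also n² ≡ 4 (mod 5).

Converse. This fails: take n = 2. Then 2² = 4 ≡ 4 (mod 5), yet 2 ≡ 2 (mod 15), not 3.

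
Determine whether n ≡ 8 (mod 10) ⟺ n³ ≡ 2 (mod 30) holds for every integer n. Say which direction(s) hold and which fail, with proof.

[⇒] This fails: take n = 18. Then 18 ≡ 8 (mod 10), but 18³ = 5832 ≡ 12 (mod 30), not 2.

[⇐] Conversely, the residues r modulo 30 with r³ ≡ 2 (mod 30) are exactly {8}, and each is ≡ 8 (mod 10).

Not equivalent: only (⇐) holds.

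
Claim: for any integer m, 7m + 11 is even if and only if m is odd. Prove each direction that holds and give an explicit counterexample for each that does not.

(⇒) Suppose 7m + 11 is even. Since 7 is odd, 7m and m have the same parity, so 7m + 11 ≡ m + 11 (mod 2). As 11 is odd, 7m + 11 is even exactly when m is odd. Thus m is odd.

(⇐) Conversely, suppose m is odd; write m = 2j + 1. Then 7m + 11 = 7·(2j + 1) + 11 = 2·7j + 18, which is even.

Equivalent; both directions hold.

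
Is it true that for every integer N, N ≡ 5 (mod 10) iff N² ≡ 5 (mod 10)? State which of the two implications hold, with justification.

Both implications hold.

(⇒) Suppose N ≡ 5 (mod 10). Write N = 10j + 5. Then (10j + 5)² = 100j² + 100j + 25 = 10(10j² + 10j + 2) + 5, so N² ≡ 5 (mod 10).

(⇐) For the converse, argue contrapositively. If N ≢ 5 (mod 10), then N is congruent to one of 0, 1, 2, 3, 4, 6, 7, 8, 9 modulo 10, and these give N² ≡ 0, 1, 4, 9, 6, 6, 9, 4, 1 respectively — never 5.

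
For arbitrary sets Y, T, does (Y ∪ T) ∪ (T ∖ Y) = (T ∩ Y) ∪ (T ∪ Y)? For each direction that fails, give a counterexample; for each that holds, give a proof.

Forward inclusion. Let x ∈ (Y ∪ T) ∪ (T ∖ Y). Then either x ∈ Y and x ∉ T; or x ∈ T and x ∉ Y; or x ∈ Y ∩ T. In each case x ∈ (T ∩ Y) ∪ (T ∪ Y), so (Y ∪ T) ∪ (T ∖ Y) ⊆ (T ∩ Y) ∪ (T ∪ Y).

Reverse inclusion. Let x ∈ (T ∩ Y) ∪ (T ∪ Y). Then either x ∈ Y and x ∉ T; or x ∈ T and x ∉ Y; or x ∈ Y ∩ T. In each case x ∈ (Y ∪ T) ∪ (T ∖ Y), so (T ∩ Y) ∪ (T ∪ Y) ⊆ (Y ∪ T) ∪ (T ∖ Y).

The two sets are equal.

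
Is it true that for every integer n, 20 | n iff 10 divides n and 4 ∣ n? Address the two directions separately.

The biconditional holds.

[⇒] If 20 ∣ n, write n = 20q. Since 20 = 2·10, n = 10·(2q), so 10 ∣ n; and since 20 = 5·4, n = 4·(5q), so 4 ∣ n.

[⇐] Suppose 10 ∣ n and 4 ∣ n. Any common multiple of 10 and 4 is a multiple of their lcm; here lcm(10, 4) = 10·4/gcd(10, 4) = 40/2 = 20, so 20 ∣ n.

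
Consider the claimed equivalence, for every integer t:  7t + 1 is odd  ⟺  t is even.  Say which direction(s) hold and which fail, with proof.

Both directions hold; the statement is true.

[⇒] Suppose 7t + 1 is odd. Since 7 is odd, 7t and t have the same parity, so 7t + 1 ≡ t + 1 (mod 2). As 1 is odd, 7t + 1 is odd exactly when t is even. Thus t is even.

[⇐] Conversely, suppose t is even; write t = 2j. Then 7t + 1 = 7·(2j) + 1 = 2·7j + 1, which is odd.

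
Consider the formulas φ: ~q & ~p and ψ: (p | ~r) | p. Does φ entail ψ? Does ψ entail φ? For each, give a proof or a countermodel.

(→) This fails. Under r = T, p = F, q = F, the left side is true but the right side is false.

(←) This fails. Under r = F, p = T, q = F, the left side is false but the right side is true.

Both directions fail.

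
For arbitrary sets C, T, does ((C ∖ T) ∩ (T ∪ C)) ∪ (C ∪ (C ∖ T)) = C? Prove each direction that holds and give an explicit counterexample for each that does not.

Forward inclusion. Let x ∈ ((C ∖ T) ∩ (T ∪ C)) ∪ (C ∪ (C ∖ T)). Then either x ∈ C and x ∉ T; or x ∈ C ∩ T. In each case x ∈ C, so ((C ∖ T) ∩ (T ∪ C)) ∪ (C ∪ (C ∖ T)) ⊆ C.

Reverse inclusion. Let x ∈ C. Then either x ∈ C and x ∉ T; or x ∈ C ∩ T. In each case x ∈ ((C ∖ T) ∩ (T ∪ C)) ∪ (C ∪ (C ∖ T)), so C ⊆ ((C ∖ T) ∩ (T ∪ C)) ∪ (C ∪ (C ∖ T)).

Both inclusions hold.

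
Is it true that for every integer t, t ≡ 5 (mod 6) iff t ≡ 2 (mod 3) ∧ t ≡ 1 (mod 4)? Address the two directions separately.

Only the reverse direction holds.

[⇒] This fails: t = 11 gives 11 ≡ 5 (mod 6) but 11 ≡ 3 (mod 4), so the conjunction on the right does not hold.

[⇐] Conversely, if t ≡ 2 (mod 3) and t ≡ 1 (mod 4), then by the Chinese remainder theorem t ≡ 5 (mod 12). Since 5 ≡ 5 (mod 6) and 6 ∣ 12, we get t ≡ 5 (mod 6).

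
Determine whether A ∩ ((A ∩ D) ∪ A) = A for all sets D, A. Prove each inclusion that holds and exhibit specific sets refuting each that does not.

Both inclusions hold.

(⟹) Let x ∈ A ∩ ((A ∩ D) ∪ A). Then either x ∈ A and x ∉ D; or x ∈ D ∩ A. In each case x ∈ A, so A ∩ ((A ∩ D) ∪ A) ⊆ A.

(⟸) Let x ∈ A. Then either x ∈ A and x ∉ D; or x ∈ D ∩ A. In each case x ∈ A ∩ ((A ∩ D) ∪ A), so A ⊆ A ∩ ((A ∩ D) ∪ A).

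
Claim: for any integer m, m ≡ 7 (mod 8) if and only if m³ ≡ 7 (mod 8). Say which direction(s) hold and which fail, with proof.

Forward direction. Suppose m ≡ 7 (mod 8). Write m = 8j + 7. Then (8j + 7)³ = 512j³ + 1344j² + 1176j + 343 = 8(64j³ + 168j² + 147j + 42) + 7, so m³ ≡ 7 (mod 8).

Converse. For the converse, argue contrapositively. If m ≢ 7 (mod 8), then m is congruent to one of 0, 1, 2, 3, 4, 5, 6 modulo 8, and these give m³ ≡ 0, 1, 0, 3, 0, 5, 0 respectively — never 7.

Equivalent; both directions hold.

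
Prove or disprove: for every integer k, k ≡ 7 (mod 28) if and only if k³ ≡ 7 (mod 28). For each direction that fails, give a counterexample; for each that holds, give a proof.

Both implications hold.

Forward direction. Suppose k ≡ 7 (mod 28). Write k = 28j + 7. Then (28j + 7)³ = 21952j³ + 16464j² + 4116j + 343 = 28(784j³ + 588j² + 147j + 12) + 7, so k³ ≡ 7 (mod 28).

Converse. Suppose k³ ≡ 7 (mod 28). The only residue r in {0, …, 27} with r³ ≡ 7 (mod 28) is r = 7, so k ≡ 7 (mod 28).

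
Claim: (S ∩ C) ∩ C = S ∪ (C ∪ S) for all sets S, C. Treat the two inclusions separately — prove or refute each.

(⊆) holds; (⊇) fails.

Forward inclusion. Let x ∈ (S ∩ C) ∩ C. Then x ∈ S ∩ C, from which x ∈ S ∪ (C ∪ S).

Reverse inclusion. This inclusion fails. Take S = {1}, C = ∅; then 1 ∈ S ∪ (C ∪ S) but 1 ∉ (S ∩ C) ∩ C.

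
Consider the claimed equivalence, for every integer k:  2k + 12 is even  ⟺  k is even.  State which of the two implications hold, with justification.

Forward direction. This fails: take k = 1. Then 2k + 12 = 14, which is even, yet k = 1 is odd, not even.

Converse. Suppose k is even. Since 2 is even, 2k is even for every k, so 2k + 12 has the same parity as 12, which is even. Hence 2k + 12 is even.

(⇒) fails; (⇐) holds.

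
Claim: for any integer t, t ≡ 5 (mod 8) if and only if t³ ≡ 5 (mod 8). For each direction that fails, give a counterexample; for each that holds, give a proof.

Forward direction. Suppose t ≡ 5 (mod 8). Write t = 8j + 5. Then (8j + 5)³ = 512j³ + 960j² + 600j + 125 = 8(64j³ + 120j² + 75j + 15) + 5, so t³ ≡ 5 (mod 8).

Converse. For the converse, argue contrapositively. If t ≢ 5 (mod 8), then t is congruent to one of 0, 1, 2, 3, 4, 6, 7 modulo 8, and these give t³ ≡ 0, 1, 0, 3, 0, 0, 7 respectively — never 5.

Both implications hold.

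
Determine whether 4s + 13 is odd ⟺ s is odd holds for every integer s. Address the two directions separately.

(⟸) Suppose s is odd. Since 4 is even, 4s is even for every s, so 4s + 13 has the same parity as 13, which is odd. Hence 4s + 13 is odd.

(⟹) This fails: take s = 2. Then 4s + 13 = 21, which is odd, yet s = 2 is even, not odd.

Only the converse holds.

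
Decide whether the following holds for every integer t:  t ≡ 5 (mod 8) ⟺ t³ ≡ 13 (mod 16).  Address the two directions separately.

Not equivalent: only (⇐) holds.

(→) This fails: take t = 13. Then 13 ≡ 5 (mod 8), but 13³ = 2197 ≡ 5 (mod 16), not 13.

(←) Conversely, the residues r modulo 16 with r³ ≡ 13 (mod 16) are exactly {5}, and each is ≡ 5 (mod 8).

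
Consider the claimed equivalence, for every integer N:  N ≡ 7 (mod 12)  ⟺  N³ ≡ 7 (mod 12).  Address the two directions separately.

Both directions hold; the statement is true.

[⇐] For the converse, argue contrapositively. If N ≢ 7 (mod 12), then N is congruent to one of 0, 1, 2, 3, 4, 5, 6, 8, 9, 10, 11 modulo 12, and these give N³ ≡ 0, 1, 8, 3, 4, 5, 0, 8, 9, 4, 11 respectively — never 7.

[⇒] Suppose N ≡ 7 (mod 12). Write N = 12j + 7. Then (12j + 7)³ = 1728j³ + 3024j² + 1764j + 343 = 12(144j³ + 252j² + 147j + 28) + 7, so N³ ≡ 7 (mod 12).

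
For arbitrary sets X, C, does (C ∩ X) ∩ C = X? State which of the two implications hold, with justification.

(⊆) holds; (⊇) fails.

(⟹) Let x ∈ (C ∩ X) ∩ C. Then x ∈ X ∩ C, from which x ∈ X.

(⟸) This inclusion fails. Take X = {1}, C = ∅; then 1 ∈ X but 1 ∉ (C ∩ X) ∩ C.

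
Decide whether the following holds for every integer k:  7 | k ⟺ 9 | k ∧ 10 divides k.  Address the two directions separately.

(⇒) fails and (⇐) fails.

(→) This fails: take k = 7. Certainly 7 ∣ 7, but 9 ∤ 7.

(←) This fails: take k = 90. Both 9 ∣ 90 and 10 ∣ 90, yet 90 is not a multiple of 7 (since 90 = 12·7 + 6), so 7 ∤ 90.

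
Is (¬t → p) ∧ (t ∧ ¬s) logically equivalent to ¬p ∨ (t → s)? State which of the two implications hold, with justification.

(→) This fails. Under p = T, t = T, s = F, the left side is true but the right side is false.

(←) This fails. Under p = F, t = F, s = F, the left side is false but the right side is true.

(⇒) fails and (⇐) fails.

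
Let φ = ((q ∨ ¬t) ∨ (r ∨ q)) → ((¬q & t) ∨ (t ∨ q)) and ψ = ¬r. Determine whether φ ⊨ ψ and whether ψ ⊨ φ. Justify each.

(→) This fails. Under t = T, q = F, r = T, the left side is true but the right side is false.

(←) This fails. Under t = F, q = F, r = F, the left side is false but the right side is true.

Both directions fail.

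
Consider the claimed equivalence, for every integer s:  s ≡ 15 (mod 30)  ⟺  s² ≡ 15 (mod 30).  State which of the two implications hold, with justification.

Both directions hold; the statement is true.

Forward direction. Suppose s ≡ 15 (mod 30). Write s = 30j + 15. Then (30j + 15)² = 900j² + 900j + 225 = 30(30j² + 30j + 7) + 15, so s² ≡ 15 (mod 30).

Converse. Suppose s² ≡ 15 (mod 30). The only residue r in {0, …, 29} with r² ≡ 15 (mod 30) is r = 15, so s ≡ 15 (mod 30).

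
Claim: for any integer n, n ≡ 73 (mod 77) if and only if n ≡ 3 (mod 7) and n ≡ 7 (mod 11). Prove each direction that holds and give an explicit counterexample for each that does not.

The biconditional holds.

(→) Suppose n ≡ 73 (mod 77); write n = 77j + 73. Since 7 ∣ 77, reducing mod 7 gives n ≡ 73 ≡ 3 (mod 7); since 11 ∣ 77, reducing mod 11 gives n ≡ 73 ≡ 7 (mod 11).

(←) Conversely, if n ≡ 3 (mod 7) and n ≡ 7 (mod 11), then by the Chinese remainder theorem n ≡ 73 (mod 77). This is exactly n ≡ 73 (mod 77).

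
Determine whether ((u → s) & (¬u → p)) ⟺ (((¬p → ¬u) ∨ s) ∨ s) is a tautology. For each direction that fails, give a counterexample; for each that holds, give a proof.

Only the forward direction holds.

(→) Assume the antecedent. If u is true, the antecedent forces (u = T, p = F, s = T) or (u = T, p = T, s = T), and ((¬p → ¬u) ∨ s) ∨ s holds there. If u is false, ((¬p → ¬u) ∨ s) ∨ s reduces to true regardless of the other variables. Either way ((¬p → ¬u) ∨ s) ∨ s holds.

(←) This fails. Under u = F, p = F, s = F, the left side is false but the right side is true.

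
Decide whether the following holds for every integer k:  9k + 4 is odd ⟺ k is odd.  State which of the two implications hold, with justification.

Both directions hold; the statement is true.

(⟹) Suppose 9k + 4 is odd. Since 9 is odd, 9k and k have the same parity, so 9k + 4 ≡ k + 4 (mod 2). As 4 is even, 9k + 4 is odd exactly when k is odd. Thus k is odd.

(⟸) Conversely, suppose k is odd; write k = 2j + 1. Then 9k + 4 = 9·(2j + 1) + 4 = 2·9j + 13, which is odd.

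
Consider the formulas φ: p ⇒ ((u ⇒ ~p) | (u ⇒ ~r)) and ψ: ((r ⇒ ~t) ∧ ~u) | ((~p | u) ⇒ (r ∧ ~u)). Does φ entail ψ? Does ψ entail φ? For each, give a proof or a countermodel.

Not equivalent: only (⇐) holds.

Forward direction. This fails. Under r = F, t = F, u = T, p = F, the left side is true but the right side is false.

Converse. Assume the antecedent. If u is true, the antecedent cannot hold. If u is false, p ⇒ ((u ⇒ ~p) | (u ⇒ ~r)) reduces to true regardless of the other variables. Either way p ⇒ ((u ⇒ ~p) | (u ⇒ ~r)) holds.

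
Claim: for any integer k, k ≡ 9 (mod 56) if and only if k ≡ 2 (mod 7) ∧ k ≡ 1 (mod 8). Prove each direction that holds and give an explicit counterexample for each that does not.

Converse. If k ≡ 2 (mod 7) and k ≡ 1 (mod 8), then by the Chinese remainder theorem k ≡ 9 (mod 56). This is exactly k ≡ 9 (mod 56).

Forward direction. Suppose k ≡ 9 (mod 56); write k = 56j + 9. Since 7 ∣ 56, reducing mod 7 gives k ≡ 9 ≡ 2 (mod 7); since 8 ∣ 56, reducing mod 8 gives k ≡ 9 ≡ 1 (mod 8).

Equivalent; both directions hold.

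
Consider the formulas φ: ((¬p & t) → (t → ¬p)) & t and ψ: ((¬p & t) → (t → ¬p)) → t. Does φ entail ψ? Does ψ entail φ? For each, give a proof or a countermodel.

[⇐] Assume the antecedent. If t is true, ((¬p & t) → (t → ¬p)) & t reduces to true regardless of the other variables. If t is false, the antecedent cannot hold. Either way ((¬p & t) → (t → ¬p)) & t holds.

[⇒] Assume the antecedent. If t is true, ((¬p & t) → (t → ¬p)) → t reduces to true regardless of the other variables. If t is false, the antecedent cannot hold. Either way ((¬p & t) → (t → ¬p)) → t holds.

Both directions hold; the statement is true.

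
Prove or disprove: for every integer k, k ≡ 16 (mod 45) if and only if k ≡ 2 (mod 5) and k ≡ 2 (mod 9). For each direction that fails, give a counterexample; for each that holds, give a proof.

Neither implication holds.

[⇒] This fails: k = 16 gives 16 ≡ 16 (mod 45) but 16 ≡ 1 (mod 5), so the conjunction on the right does not hold.

[⇐] This fails: k = 2 satisfies both congruences on the right (2 ≡ 2 mod 5 and 2 ≡ 2 mod 9) yet 2 ≡ 2 (mod 45), not 16.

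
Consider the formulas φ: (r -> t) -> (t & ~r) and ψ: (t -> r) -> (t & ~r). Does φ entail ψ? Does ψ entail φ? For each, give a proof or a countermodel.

[⇐] Assume the antecedent. If r is true, the antecedent cannot hold. If r is false, the antecedent forces (r = F, t = T), and (r -> t) -> (t & ~r) holds there. Either way (r -> t) -> (t & ~r) holds.

[⇒] This fails. Under r = T, t = F, the left side is true but the right side is false.

The forward direction fails; the converse holds.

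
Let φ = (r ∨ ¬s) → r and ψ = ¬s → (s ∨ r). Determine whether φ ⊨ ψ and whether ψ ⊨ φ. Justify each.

(⇐) Assume the antecedent. If s is true, (r ∨ ¬s) → r reduces to true regardless of the other variables. If s is false, the antecedent forces (s = F, r = T), and (r ∨ ¬s) → r holds there. Either way (r ∨ ¬s) → r holds.

(⇒) Assume the antecedent. If s is true, ¬s → (s ∨ r) reduces to true regardless of the other variables. If s is false, the antecedent forces (s = F, r = T), and ¬s → (s ∨ r) holds there. Either way ¬s → (s ∨ r) holds.

Both directions hold.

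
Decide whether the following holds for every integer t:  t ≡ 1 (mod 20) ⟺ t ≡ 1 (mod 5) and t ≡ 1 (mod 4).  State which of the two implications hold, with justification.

[⇒] Suppose t ≡ 1 (mod 20); write t = 20j + 1. Since 5 ∣ 20, reducing mod 5 gives t ≡ 1 (mod 5); since 4 ∣ 20, reducing mod 4 gives t ≡ 1 (mod 4).

[⇐] Conversely, if t ≡ 1 (mod 5) and t ≡ 1 (mod 4), then by the Chinese remainder theorem t ≡ 1 (mod 20). This is exactly t ≡ 1 (mod 20).

Both directions hold.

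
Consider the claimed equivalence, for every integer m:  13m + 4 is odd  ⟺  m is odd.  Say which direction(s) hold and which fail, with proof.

Both directions hold.

(⟹) Suppose 13m + 4 is odd. Since 13 is odd, 13m and m have the same parity, so 13m + 4 ≡ m + 4 (mod 2). As 4 is even, 13m + 4 is odd exactly when m is odd. Thus m is odd.

(⟸) Conversely, suppose m is odd; write m = 2j + 1. Then 13m + 4 = 13·(2j + 1) + 4 = 2·13j + 17, which is odd.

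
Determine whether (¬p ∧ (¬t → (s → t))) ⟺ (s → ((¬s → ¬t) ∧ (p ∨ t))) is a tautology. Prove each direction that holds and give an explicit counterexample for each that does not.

(⟹) Assume the antecedent. If s is true, the antecedent forces (s = T, t = T, p = F), and s → ((¬s → ¬t) ∧ (p ∨ t)) holds there. If s is false, s → ((¬s → ¬t) ∧ (p ∨ t)) reduces to true regardless of the other variables. Either way s → ((¬s → ¬t) ∧ (p ∨ t)) holds.

(⟸) This fails. Under s = F, t = F, p = T, the left side is false but the right side is true.

Only the forward direction holds.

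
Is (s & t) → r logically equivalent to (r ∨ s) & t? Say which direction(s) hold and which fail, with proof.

Neither direction holds.

(⇒) This fails. Under r = F, t = F, s = F, the left side is true but the right side is false.

(⇐) This fails. Under r = F, t = T, s = T, the left side is false but the right side is true.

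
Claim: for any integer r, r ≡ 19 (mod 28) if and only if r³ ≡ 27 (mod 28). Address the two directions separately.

Not equivalent: only (⇒) holds.

[⇒] Suppose r ≡ 19 (mod 28). Write r = 28j + 19. Then (28j + 19)³ = 21952j³ + 44688j² + 30324j + 6859 = 28(784j³ + 1596j² + 1083j + 244) + 27, so r³ ≡ 27 (mod 28).

[⇐] This fails: take r = 3. Then 3³ = 27 ≡ 27 (mod 28), yet 3 ≡ 3 (mod 28), not 19.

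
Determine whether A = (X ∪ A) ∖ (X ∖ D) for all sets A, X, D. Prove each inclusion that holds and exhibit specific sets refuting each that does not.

(⊆) This inclusion fails. Take A = {1}, X = {1}, D = ∅; then 1 ∈ A but 1 ∉ (X ∪ A) ∖ (X ∖ D).

(⊇) This inclusion fails. Take A = ∅, X = {1}, D = {1}; then 1 ∈ (X ∪ A) ∖ (X ∖ D) but 1 ∉ A.

(⊆) fails and (⊇) fails.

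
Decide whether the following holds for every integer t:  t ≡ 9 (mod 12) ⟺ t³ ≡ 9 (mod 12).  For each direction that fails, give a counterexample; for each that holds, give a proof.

(⟹) Suppose t ≡ 9 (mod 12). Write t = 12j + 9. Then (12j + 9)³ = 1728j³ + 3888j² + 2916j + 729 = 12(144j³ + 324j² + 243j + 60) + 9, so t³ ≡ 9 (mod 12).

(⟸) For the converse, argue contrapositively. If t ≢ 9 (mod 12), then t is congruent to one of 0, 1, 2, 3, 4, 5, 6, 7, 8, 10, 11 modulo 12, and these give t³ ≡ 0, 1, 8, 3, 4, 5, 0, 7, 8, 4, 11 respectively — never 9.

The biconditional holds.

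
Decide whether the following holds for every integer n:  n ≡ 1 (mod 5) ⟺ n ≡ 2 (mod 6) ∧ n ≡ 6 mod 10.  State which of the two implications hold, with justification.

(⇐) If n ≡ 2 (mod 6) and n ≡ 6 (mod 10), then by the Chinese remainder theorem n ≡ 26 (mod 30). Since 26 ≡ 1 (mod 5) and 5 ∣ 30, we get n ≡ 1 (mod 5).

(⇒) This fails: n = 1 gives 1 ≡ 1 (mod 5) but 1 ≡ 1 (mod 6), so the conjunction on the right does not hold.

Not equivalent: only (⇐) holds.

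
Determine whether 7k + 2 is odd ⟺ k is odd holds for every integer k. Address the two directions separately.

Both directions hold; the statement is true.

Converse. Suppose k is odd; write k = 2j + 1. Then 7k + 2 = 7·(2j + 1) + 2 = 2·7j + 9, which is odd.

Forward direction. Suppose 7k + 2 is odd. Since 7 is odd, 7k and k have the same parity, so 7k + 2 ≡ k + 2 (mod 2). As 2 is even, 7k + 2 is odd exactly when k is odd. Thus k is odd.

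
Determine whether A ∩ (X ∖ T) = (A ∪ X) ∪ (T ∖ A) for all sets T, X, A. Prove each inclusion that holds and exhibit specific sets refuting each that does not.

(⊆) Let x ∈ A ∩ (X ∖ T). Then x ∈ X ∩ A and x ∉ T, from which x ∈ (A ∪ X) ∪ (T ∖ A).

(⊇) This inclusion fails. Take T = {1}, X = ∅, A = ∅; then 1 ∈ (A ∪ X) ∪ (T ∖ A) but 1 ∉ A ∩ (X ∖ T).

Only the forward inclusion holds.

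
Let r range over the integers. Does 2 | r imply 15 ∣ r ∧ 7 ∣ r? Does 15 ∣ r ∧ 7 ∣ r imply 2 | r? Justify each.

(⇒) This fails: take r = 2. Certainly 2 ∣ 2, but 15 ∤ 2.

(⇐) This fails: take r = 105. Both 15 ∣ 105 and 7 ∣ 105, yet 105 is not a multiple of 2 (since 105 = 52·2 + 1), so 2 ∤ 105.

Both directions fail.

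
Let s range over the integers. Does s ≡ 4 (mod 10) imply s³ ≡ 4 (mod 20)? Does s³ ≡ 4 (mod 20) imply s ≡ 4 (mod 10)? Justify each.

Both directions hold; the statement is true.

(⟹) Suppose s ≡ 4 (mod 10). Working modulo 20, s ∈ {4, 14}; for each such r, r³ ≡ 4 (mod 20).

(⟸) Conversely, the residues r modulo 20 with r³ ≡ 4 (mod 20) are exactly {4, 14}, and each is ≡ 4 (mod 10).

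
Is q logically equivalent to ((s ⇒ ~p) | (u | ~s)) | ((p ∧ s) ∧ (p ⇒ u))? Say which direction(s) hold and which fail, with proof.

Neither direction holds.

(⇒) This fails. Under u = F, p = T, q = T, s = T, the left side is true but the right side is false.

(⇐) This fails. Under u = F, p = F, q = F, s = F, the left side is false but the right side is true.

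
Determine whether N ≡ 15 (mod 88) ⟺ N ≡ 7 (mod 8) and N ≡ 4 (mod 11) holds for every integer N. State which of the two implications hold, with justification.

Converse. If N ≡ 7 (mod 8) and N ≡ 4 (mod 11), then by the Chinese remainder theorem N ≡ 15 (mod 88). This is exactly N ≡ 15 (mod 88).

Forward direction. Suppose N ≡ 15 (mod 88); write N = 88j + 15. Since 8 ∣ 88, reducing mod 8 gives N ≡ 15 ≡ 7 (mod 8); since 11 ∣ 88, reducing mod 11 gives N ≡ 15 ≡ 4 (mod 11).

Both implications hold.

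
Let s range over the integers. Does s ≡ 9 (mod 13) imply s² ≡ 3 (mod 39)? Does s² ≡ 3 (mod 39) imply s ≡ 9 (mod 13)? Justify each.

Both directions fail.

(→) This fails: take s = 22. Then 22 ≡ 9 (mod 13), but 22² = 484 ≡ 16 (mod 39), not 3.

(←) This fails: take s = 30. Then 30² = 900 ≡ 3 (mod 39), yet 30 ≡ 4 (mod 13), not 9.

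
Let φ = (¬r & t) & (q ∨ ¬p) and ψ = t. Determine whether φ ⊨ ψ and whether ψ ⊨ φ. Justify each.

(⇒) holds; (⇐) fails.

(⟹) Assume the antecedent. If p is true, the antecedent forces (p = T, t = T, q = T, r = F), and t holds there. If p is false, the antecedent forces (p = F, t = T, q = F, r = F) or (p = F, t = T, q = T, r = F), and t holds there. Either way t holds.

(⟸) This fails. Under p = T, t = T, q = F, r = F, the left side is false but the right side is true.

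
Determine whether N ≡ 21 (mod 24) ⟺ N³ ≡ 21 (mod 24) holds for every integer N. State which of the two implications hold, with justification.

Forward direction. Suppose N ≡ 21 (mod 24). Write N = 24j + 21. Then (24j + 21)³ = 13824j³ + 36288j² + 31752j + 9261 = 24(576j³ + 1512j² + 1323j + 385) + 21, so N³ ≡ 21 (mod 24).

Converse. Suppose N³ ≡ 21 (mod 24). The only residue r in {0, …, 23} with r³ ≡ 21 (mod 24) is r = 21, so N ≡ 21 (mod 24).

The biconditional holds.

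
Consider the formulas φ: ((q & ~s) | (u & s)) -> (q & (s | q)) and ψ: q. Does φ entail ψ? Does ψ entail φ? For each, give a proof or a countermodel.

Converse. Assume the antecedent. If u is true, the antecedent forces (u = T, s = F, q = T) or (u = T, s = T, q = T), and the consequent holds there. If u is false, the consequent reduces to true regardless of the other variables. Either way the consequent holds.

Forward direction. This fails. Under u = F, s = F, q = F, the left side is true but the right side is false.

The forward direction fails; the converse holds.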